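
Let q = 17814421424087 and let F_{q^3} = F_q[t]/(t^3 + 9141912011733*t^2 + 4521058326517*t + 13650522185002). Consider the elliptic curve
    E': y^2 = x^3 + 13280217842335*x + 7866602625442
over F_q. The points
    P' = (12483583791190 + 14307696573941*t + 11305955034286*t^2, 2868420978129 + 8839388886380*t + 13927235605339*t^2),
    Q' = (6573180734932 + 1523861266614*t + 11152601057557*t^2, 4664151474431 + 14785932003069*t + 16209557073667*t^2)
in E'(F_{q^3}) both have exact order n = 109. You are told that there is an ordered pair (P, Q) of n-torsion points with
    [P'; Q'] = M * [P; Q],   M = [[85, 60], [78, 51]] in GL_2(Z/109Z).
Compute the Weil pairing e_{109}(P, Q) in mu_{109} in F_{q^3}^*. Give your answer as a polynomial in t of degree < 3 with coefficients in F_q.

Since e_{109}(P,P)=e_{109}(Q,Q)=1 and e_{109}(Q,P)=e_{109}(P,Q)^{-1}, expanding e_{109}(85*P + 60*Q,78*P + 51*Q) leaves e(P,Q)^det(M).
det(M) mod 109 = 91; its inverse in (Z/109)^* is 6 (check: 91*6 mod 109 = 1).
Miller loop for e_{109} over F_{17814421424087^3}: bits of 109 = 1101101; 6 double steps + 4 add steps, l/v at each.
So e_{109}(P',Q') = 6727296644036 + 2892634751998*t + 12002222485035*t^2.
Thus e_{109}(P,Q) = 8907598862441 + 14026819190085*t + 7518797621319*t^2.

8907598862441 + 14026819190085*t + 7518797621319*t^2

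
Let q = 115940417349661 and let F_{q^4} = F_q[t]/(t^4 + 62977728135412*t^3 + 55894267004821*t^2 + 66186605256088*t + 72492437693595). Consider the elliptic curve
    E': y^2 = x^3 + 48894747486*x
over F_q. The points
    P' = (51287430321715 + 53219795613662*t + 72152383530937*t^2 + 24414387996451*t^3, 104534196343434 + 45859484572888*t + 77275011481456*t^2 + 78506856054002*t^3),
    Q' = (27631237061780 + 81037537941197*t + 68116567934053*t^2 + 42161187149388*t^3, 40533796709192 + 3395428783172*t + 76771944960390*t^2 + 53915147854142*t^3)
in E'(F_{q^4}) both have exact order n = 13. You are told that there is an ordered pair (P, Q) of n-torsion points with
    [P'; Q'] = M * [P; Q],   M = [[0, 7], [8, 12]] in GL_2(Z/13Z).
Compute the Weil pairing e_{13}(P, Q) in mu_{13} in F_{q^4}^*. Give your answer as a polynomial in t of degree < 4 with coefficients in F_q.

The 13-Weil pairing on E[13] over F_{115940417349661} is alternating-bilinear: e_{13}(P',Q') = e_{13}(P,Q)^det(M).
0*12 - 7*8 = -56; reduced mod 13: det = 9, inverse 3.
Double-and-add over 1101: 4-1 doublings, 3-1 additions; each step l_{T,T}/v_{2T} or l_{T,P'}/v at Q'+S for random S.
Miller gives e_{13}(P',Q') = 4112439294556 + 18541895236550*t + 114022452972270*t^2 + 5676468279827*t^3 in F_{115940417349661^4}.
Finally e_{13}(P,Q) = 104248980100673 + 65583514747978*t + 91607066353470*t^2 + 91135997157937*t^3.

104248980100673 + 65583514747978*t + 91607066353470*t^2 + 91135997157937*t^3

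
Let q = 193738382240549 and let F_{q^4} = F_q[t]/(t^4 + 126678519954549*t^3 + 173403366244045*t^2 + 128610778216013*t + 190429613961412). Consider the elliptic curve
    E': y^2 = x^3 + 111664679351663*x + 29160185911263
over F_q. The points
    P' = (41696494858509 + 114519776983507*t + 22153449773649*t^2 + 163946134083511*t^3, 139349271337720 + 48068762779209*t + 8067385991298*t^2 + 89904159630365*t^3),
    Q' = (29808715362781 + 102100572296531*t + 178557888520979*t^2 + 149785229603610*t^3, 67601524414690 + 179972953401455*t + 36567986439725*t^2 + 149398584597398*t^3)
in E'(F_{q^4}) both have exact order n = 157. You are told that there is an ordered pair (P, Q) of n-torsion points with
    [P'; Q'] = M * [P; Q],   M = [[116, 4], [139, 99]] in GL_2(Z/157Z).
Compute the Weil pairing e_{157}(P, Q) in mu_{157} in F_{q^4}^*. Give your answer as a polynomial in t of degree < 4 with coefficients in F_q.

72985010434241 + 182121500424951*t + 91639167889658*t^2 + 128936159060367*t^3

Since e_{157}(P,P)=e_{157}(Q,Q)=1 and e_{157}(Q,P)=e_{157}(P,Q)^{-1}, expanding e_{157}(116*P + 4*Q,139*P + 99*Q) leaves e(P,Q)^det(M).
det(M) mod 157 = 95; its inverse in (Z/157)^* is 119 (check: 95*119 mod 157 = 1).
Build f_{157,P'} and f_{157,Q'} via the 8-bit ladder of 157=10011101_2; evaluate at shifted divisors; quotient in F_{193738382240549^4}.
Result: e(P',Q') = 31152595867651 + 178872939073729*t + 90930921665373*t^2 + 135422314550278*t^3.
e_{157}(P,Q) = (31152595867651 + 178872939073729*t + 90930921665373*t^2 + 135422314550278*t^3)^{119} = 72985010434241 + 182121500424951*t + 91639167889658*t^2 + 128936159060367*t^3.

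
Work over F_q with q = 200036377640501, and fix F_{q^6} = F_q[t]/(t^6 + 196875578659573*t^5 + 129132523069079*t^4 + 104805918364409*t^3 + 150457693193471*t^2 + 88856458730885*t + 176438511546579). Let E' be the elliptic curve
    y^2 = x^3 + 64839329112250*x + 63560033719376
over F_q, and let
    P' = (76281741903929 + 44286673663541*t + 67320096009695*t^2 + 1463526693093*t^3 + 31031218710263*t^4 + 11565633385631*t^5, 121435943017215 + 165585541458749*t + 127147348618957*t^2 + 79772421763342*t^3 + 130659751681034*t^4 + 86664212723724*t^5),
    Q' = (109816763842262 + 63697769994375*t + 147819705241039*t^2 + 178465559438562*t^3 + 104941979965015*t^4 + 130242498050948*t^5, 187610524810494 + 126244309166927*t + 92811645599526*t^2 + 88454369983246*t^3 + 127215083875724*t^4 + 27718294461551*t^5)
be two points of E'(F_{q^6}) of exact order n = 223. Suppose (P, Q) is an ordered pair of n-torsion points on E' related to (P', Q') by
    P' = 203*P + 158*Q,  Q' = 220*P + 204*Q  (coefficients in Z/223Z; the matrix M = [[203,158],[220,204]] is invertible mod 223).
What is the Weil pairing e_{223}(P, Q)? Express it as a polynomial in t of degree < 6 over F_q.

126906070281217 + 55646749809807*t + 26657807613856*t^2 + 174040051530099*t^3 + 162054464193979*t^4 + 61351731429844*t^5

e_{223} is bilinear + alternating on E[223], so e_{223}(203*P + 158*Q, 220*P + 204*Q) = e_{223}(P,Q)^(203*204-158*220).
So e_{223}(P,Q) = e_{223}(P',Q')^{88}, since 185*88 = 1 mod 223.
Run Miller on y^2=x^3+64839329112250*x+63560033719376 over F_{200036377640501}: ladder 11011111 (8 bits); e = f_P(D_Q)/f_Q(D_P).
The quotient is 56378589299881 + 198344936681091*t + 44212431268574*t^2 + 146056175748143*t^3 + 65138531253162*t^4 + 157675531772563*t^5.
Finally e_{223}(P,Q) = 126906070281217 + 55646749809807*t + 26657807613856*t^2 + 174040051530099*t^3 + 162054464193979*t^4 + 61351731429844*t^5.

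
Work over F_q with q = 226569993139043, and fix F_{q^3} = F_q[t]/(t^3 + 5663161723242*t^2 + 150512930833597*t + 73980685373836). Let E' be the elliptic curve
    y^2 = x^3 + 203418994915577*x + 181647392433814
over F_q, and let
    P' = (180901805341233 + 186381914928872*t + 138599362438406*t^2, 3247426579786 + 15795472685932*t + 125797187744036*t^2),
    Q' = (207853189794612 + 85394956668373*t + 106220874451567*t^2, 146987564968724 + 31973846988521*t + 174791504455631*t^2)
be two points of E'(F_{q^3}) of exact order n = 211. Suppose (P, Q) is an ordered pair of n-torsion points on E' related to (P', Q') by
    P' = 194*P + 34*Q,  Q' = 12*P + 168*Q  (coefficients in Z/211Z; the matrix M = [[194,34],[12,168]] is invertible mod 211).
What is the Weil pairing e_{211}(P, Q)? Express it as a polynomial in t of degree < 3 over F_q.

86980186896503 + 160681467291675*t + 73737585845550*t^2

Alternating bilinearity on E[211] (values in mu_{211} in F_{226569993139043^3}) gives e(P',Q') = e(P,Q)^det(M).
det(M) mod 211 = 112; its inverse in (Z/211)^* is 130 (check: 112*130 mod 211 = 1).
Build f_{211,P'} and f_{211,Q'} via the 8-bit ladder of 211=11010011_2; evaluate at shifted divisors; quotient in F_{226569993139043^3}.
The quotient is 15857084826709 + 162781919401014*t + 208283769202479*t^2.
e_{211}(P,Q) = (15857084826709 + 162781919401014*t + 208283769202479*t^2)^{130} = 86980186896503 + 160681467291675*t + 73737585845550*t^2.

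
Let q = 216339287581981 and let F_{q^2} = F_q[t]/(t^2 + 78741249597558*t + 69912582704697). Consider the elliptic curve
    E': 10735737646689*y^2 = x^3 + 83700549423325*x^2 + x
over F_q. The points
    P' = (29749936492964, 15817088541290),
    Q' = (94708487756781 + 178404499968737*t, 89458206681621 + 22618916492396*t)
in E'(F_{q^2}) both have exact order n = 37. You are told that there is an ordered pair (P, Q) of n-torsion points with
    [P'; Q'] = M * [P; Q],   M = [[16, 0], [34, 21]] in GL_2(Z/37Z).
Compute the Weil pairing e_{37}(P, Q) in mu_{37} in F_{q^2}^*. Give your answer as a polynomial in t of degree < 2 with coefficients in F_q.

139631721451437 + 19134398761962*t

Since e_{37}(P,P)=e_{37}(Q,Q)=1 and e_{37}(Q,P)=e_{37}(P,Q)^{-1}, expanding e_{37}(16*P,34*P + 21*Q) leaves e(P,Q)^det(M).
16*21 - 0*34 = 336; reduced mod 37: det = 3, inverse 25.
(x,y)|->(78417066283984x+119651774142431,78417066283984y) sends E' to y^2=x^3+118557641438647*x+175448188190975.
Build f_{37,P'} and f_{37,Q'} via the 6-bit ladder of 37=100101_2; evaluate at shifted divisors; quotient in F_{216339287581981^2}.
e_{37}(P',Q') = 93094612375160 + 113132018080448*t.
Raise to 25: e(P,Q) = 139631721451437 + 19134398761962*t in mu_{37}.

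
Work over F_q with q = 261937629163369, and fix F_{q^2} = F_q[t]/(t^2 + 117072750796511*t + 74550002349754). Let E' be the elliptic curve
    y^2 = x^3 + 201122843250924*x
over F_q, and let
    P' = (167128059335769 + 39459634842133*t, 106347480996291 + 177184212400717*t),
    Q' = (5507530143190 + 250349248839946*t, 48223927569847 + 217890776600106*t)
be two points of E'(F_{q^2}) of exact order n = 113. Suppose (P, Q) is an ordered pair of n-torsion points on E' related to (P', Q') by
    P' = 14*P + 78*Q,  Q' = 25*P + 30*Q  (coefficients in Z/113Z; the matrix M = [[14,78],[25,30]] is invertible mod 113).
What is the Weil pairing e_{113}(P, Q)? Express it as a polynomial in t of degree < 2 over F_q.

Alternating bilinearity on E[113] (values in mu_{113} in F_{261937629163369^2}) gives e(P',Q') = e(P,Q)^det(M).
Inverting 52 mod 113: 50. Thus e_{113}(P,Q) = e(P',Q')^{50}.
7-bit Miller (1110001) on E'/F_{261937629163369} with a'=201122843250924, b'=0: accumulate tangent/chord ratios at Q'+S and P'+S'.
e_{113}(P',Q') = 232756493189323 + 151462255828086*t.
Raise to 50: e(P,Q) = 196865719018296 + 246686981408895*t in mu_{113}.

196865719018296 + 246686981408895*t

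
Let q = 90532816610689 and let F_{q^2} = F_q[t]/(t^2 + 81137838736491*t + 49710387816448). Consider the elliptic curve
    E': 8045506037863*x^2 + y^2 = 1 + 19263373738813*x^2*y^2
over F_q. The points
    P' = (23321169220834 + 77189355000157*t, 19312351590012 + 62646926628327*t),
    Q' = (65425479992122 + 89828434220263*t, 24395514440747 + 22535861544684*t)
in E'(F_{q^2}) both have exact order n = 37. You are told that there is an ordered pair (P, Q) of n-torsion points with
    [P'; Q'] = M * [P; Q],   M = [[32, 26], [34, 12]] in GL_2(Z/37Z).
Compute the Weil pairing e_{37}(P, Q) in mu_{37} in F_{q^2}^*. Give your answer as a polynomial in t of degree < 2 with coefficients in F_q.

Since e_{37}(P,P)=e_{37}(Q,Q)=1 and e_{37}(Q,P)=e_{37}(P,Q)^{-1}, expanding e_{37}(32*P + 26*Q,34*P + 12*Q) leaves e(P,Q)^det(M).
det M = 32*12 - 26*34 = -500 = 18 (mod 37); 18^{-1} = 35 (mod 37).
Map (x,y)_Ed via u=(1+y)/(1-y), v=(1+y)/((1-y)x) to Montgomery A=45171559398731,B=69928209719528; then to (a',b')=(0,6371409327999).
6-bit Miller (100101) on E'/F_{90532816610689} with a'=0, b'=6371409327999: accumulate tangent/chord ratios at Q'+S and P'+S'.
So e_{37}(P',Q') = 56217729284694 + 863678314175*t.
Thus e_{37}(P,Q) = 74955882452831 + 30207567752934*t.

74955882452831 + 30207567752934*t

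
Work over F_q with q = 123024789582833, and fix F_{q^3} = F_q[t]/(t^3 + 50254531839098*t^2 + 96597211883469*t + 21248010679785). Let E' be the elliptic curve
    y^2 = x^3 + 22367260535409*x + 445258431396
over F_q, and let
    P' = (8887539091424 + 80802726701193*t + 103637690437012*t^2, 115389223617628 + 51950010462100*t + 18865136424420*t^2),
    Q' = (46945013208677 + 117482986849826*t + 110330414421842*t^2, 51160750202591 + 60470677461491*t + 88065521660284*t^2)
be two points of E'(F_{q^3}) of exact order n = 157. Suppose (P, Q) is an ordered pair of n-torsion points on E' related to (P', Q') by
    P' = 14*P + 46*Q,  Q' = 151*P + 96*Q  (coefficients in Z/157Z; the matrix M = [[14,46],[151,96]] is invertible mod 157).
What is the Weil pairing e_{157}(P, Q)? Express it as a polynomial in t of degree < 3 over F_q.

89676139753136 + 32597949018607*t + 59007427258101*t^2

e_{157} is bilinear + alternating on E[157], so e_{157}(14*P + 46*Q, 151*P + 96*Q) = e_{157}(P,Q)^(14*96-46*151).
det(M) mod 157 = 50; its inverse in (Z/157)^* is 22 (check: 50*22 mod 157 = 1).
n = 157 = (10011101)_2 (8 bits, wt 5); accumulate f_{157,P'}(Q'+S)/f_{157,P'}(S) along the 7-step ladder.
The quotient is 92958186794823 + 89024818269212*t + 74098260238116*t^2.
Finally e_{157}(P,Q) = 89676139753136 + 32597949018607*t + 59007427258101*t^2.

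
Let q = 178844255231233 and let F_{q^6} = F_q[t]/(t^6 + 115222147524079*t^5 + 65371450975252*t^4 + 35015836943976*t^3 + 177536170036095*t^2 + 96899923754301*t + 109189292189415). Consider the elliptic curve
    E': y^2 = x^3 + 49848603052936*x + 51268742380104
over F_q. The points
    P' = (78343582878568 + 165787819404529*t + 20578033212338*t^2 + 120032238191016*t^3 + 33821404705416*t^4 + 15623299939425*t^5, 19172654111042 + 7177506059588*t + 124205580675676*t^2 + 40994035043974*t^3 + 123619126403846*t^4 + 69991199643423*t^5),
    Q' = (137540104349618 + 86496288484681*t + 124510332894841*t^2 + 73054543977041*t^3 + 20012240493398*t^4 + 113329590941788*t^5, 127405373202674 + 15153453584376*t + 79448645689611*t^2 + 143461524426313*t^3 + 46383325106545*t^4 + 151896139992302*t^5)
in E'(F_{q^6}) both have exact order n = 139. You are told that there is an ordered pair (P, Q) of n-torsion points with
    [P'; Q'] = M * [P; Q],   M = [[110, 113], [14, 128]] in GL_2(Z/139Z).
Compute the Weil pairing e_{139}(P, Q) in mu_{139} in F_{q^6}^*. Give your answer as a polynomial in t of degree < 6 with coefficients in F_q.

54533180889854 + 104944488403510*t + 4032652676063*t^2 + 85213204541121*t^3 + 152275991541397*t^4 + 175368462683936*t^5

Since e_{139}(P,P)=e_{139}(Q,Q)=1 and e_{139}(Q,P)=e_{139}(P,Q)^{-1}, expanding e_{139}(110*P + 113*Q,14*P + 128*Q) leaves e(P,Q)^det(M).
So e_{139}(P,Q) = e_{139}(P',Q')^{81}, since 127*81 = 1 mod 139.
Build f_{139,P'} and f_{139,Q'} via the 8-bit ladder of 139=10001011_2; evaluate at shifted divisors; quotient in F_{178844255231233^6}.
Result: e(P',Q') = 78596520747989 + 157399073536399*t + 150158982555137*t^2 + 3199093330476*t^3 + 108232872565062*t^4 + 113265539277432*t^5.
Finally e_{139}(P,Q) = 54533180889854 + 104944488403510*t + 4032652676063*t^2 + 85213204541121*t^3 + 152275991541397*t^4 + 175368462683936*t^5.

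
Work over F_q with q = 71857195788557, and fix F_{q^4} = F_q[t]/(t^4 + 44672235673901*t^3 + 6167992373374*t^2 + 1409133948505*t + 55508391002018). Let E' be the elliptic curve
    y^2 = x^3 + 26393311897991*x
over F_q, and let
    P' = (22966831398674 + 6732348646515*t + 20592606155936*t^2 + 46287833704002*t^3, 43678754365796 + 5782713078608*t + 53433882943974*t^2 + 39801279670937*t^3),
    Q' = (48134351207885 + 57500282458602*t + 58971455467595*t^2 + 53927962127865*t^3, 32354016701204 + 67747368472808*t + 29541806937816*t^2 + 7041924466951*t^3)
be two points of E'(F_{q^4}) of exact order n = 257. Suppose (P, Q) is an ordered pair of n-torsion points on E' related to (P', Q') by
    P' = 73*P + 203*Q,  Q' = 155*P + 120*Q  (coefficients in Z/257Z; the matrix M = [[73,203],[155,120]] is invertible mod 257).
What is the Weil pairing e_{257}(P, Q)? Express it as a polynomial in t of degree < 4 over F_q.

41246055944389 + 68666891925238*t + 70474102437468*t^2 + 36211725483429*t^3

Alternating bilinearity on E[257] (values in mu_{257} in F_{71857195788557^4}) gives e(P',Q') = e(P,Q)^det(M).
Hence e(P,Q) = e(P',Q')^{231} where 231 = 168^{-1} mod 257.
Build f_{257,P'} and f_{257,Q'} via the 9-bit ladder of 257=100000001_2; evaluate at shifted divisors; quotient in F_{71857195788557^4}.
The quotient is 8753708231122 + 57678289466574*t + 46186931364915*t^2 + 61597548124918*t^3.
Raise to 231: e(P,Q) = 41246055944389 + 68666891925238*t + 70474102437468*t^2 + 36211725483429*t^3 in mu_{257}.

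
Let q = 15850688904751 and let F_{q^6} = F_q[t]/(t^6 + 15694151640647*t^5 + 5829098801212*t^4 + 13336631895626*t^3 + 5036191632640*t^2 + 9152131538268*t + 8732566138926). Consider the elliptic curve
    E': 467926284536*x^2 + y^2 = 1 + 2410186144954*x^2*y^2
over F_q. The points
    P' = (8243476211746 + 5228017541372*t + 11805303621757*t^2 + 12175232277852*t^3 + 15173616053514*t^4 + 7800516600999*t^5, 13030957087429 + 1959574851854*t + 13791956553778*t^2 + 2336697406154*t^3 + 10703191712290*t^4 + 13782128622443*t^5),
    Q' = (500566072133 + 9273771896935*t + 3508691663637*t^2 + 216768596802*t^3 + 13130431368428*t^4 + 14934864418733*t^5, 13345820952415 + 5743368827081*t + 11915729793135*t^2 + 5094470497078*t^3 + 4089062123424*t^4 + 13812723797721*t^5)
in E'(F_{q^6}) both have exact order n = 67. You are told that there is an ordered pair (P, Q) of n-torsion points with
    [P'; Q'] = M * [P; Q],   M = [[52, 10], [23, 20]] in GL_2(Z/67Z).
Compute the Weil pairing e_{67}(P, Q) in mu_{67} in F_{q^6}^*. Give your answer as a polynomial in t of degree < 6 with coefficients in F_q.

8348521025095 + 12122009822808*t + 4979665139842*t^2 + 8866783519822*t^3 + 8078602306203*t^4 + 11641150736883*t^5

The 67-Weil pairing on E[67] over F_{15850688904751} is alternating-bilinear: e_{67}(P',Q') = e_{67}(P,Q)^det(M).
Inverting 6 mod 67: 56. Thus e_{67}(P,Q) = e(P',Q')^{56}.
Map (x,y)_Ed via u=(1+y)/(1-y), v=(1+y)/((1-y)x) to Montgomery A=2690817957394,B=3052250470713; then to (a',b')=(15205339926072,2792130556126).
Build f_{67,P'} and f_{67,Q'} via the 7-bit ladder of 67=1000011_2; evaluate at shifted divisors; quotient in F_{15850688904751^6}.
The quotient is 8110213942598 + 15347982886794*t + 13339534285423*t^2 + 6165297384715*t^3 + 8323426807870*t^4 + 15199145589914*t^5.
Thus e_{67}(P,Q) = 8348521025095 + 12122009822808*t + 4979665139842*t^2 + 8866783519822*t^3 + 8078602306203*t^4 + 11641150736883*t^5.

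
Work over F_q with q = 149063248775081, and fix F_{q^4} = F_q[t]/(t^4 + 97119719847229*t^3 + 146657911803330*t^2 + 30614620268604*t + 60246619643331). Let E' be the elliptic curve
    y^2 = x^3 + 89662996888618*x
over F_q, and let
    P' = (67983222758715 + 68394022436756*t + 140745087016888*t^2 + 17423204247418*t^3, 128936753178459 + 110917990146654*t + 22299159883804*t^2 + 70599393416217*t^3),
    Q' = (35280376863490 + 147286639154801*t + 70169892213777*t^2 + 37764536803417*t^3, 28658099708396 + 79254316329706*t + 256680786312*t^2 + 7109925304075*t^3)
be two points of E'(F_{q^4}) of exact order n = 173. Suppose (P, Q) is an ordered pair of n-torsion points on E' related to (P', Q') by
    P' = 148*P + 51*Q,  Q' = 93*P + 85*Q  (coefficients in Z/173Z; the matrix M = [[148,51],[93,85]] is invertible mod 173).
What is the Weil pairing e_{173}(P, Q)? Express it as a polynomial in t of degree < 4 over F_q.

35986551894381 + 18117602834753*t + 76278014668426*t^2 + 37447350303987*t^3

Under M = [[148,51],[93,85]] in GL_2(Z/173), e_{173}(P',Q') = e_{173}(P,Q)^(148*85-51*93 mod 173).
So e_{173}(P,Q) = e_{173}(P',Q')^{10}, since 52*10 = 1 mod 173.
Double-and-add over 10101101: 8-1 doublings, 5-1 additions; each step l_{T,T}/v_{2T} or l_{T,P'}/v at Q'+S for random S.
e_{173}(P',Q') = 126484072238676 + 6649007297999*t + 139383250192902*t^2 + 54517550310130*t^3.
Raise to 10: e(P,Q) = 35986551894381 + 18117602834753*t + 76278014668426*t^2 + 37447350303987*t^3 in mu_{173}.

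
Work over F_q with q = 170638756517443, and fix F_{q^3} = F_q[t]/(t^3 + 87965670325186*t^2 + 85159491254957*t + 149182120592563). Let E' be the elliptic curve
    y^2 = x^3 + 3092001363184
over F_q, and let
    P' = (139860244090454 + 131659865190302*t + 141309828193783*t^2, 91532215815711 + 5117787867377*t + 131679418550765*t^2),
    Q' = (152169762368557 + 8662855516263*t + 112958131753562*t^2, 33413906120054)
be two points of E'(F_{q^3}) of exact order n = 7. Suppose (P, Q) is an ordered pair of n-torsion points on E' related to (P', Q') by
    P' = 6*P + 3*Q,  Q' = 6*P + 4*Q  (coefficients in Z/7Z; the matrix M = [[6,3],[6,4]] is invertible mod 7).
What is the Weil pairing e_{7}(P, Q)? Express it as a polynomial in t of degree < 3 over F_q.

68716335926981 + 56449361695836*t + 105994437826364*t^2

e_{7} is bilinear + alternating on E[7], so e_{7}(6*P + 3*Q, 6*P + 4*Q) = e_{7}(P,Q)^(6*4-3*6).
Inverting 6 mod 7: 6. Thus e_{7}(P,Q) = e(P',Q')^{6}.
Build f_{7,P'} and f_{7,Q'} via the 3-bit ladder of 7=111_2; evaluate at shifted divisors; quotient in F_{170638756517443^3}.
So e_{7}(P',Q') = 152480957878774 + 35024216369166*t + 73218140797953*t^2.
Finally e_{7}(P,Q) = 68716335926981 + 56449361695836*t + 105994437826364*t^2.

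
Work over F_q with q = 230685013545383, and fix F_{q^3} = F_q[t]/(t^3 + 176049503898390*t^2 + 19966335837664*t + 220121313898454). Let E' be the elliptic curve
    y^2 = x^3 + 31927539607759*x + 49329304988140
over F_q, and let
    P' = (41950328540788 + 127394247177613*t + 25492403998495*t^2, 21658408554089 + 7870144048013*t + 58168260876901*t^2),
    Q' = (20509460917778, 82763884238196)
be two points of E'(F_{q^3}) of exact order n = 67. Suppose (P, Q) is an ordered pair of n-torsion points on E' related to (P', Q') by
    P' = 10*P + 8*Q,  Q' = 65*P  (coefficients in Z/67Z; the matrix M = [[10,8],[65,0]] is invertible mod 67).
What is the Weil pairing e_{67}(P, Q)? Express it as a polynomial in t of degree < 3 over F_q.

125010054763973 + 62258720685097*t + 81571655410322*t^2

The 67-Weil pairing on E[67] over F_{230685013545383} is alternating-bilinear: e_{67}(P',Q') = e_{67}(P,Q)^det(M).
Inverting 16 mod 67: 21. Thus e_{67}(P,Q) = e(P',Q')^{21}.
Miller loop for e_{67} over F_{230685013545383^3}: bits of 67 = 1000011; 6 double steps + 2 add steps, l/v at each.
The quotient is 218502281812931 + 170786034822860*t + 195373547671657*t^2.
Thus e_{67}(P,Q) = 125010054763973 + 62258720685097*t + 81571655410322*t^2.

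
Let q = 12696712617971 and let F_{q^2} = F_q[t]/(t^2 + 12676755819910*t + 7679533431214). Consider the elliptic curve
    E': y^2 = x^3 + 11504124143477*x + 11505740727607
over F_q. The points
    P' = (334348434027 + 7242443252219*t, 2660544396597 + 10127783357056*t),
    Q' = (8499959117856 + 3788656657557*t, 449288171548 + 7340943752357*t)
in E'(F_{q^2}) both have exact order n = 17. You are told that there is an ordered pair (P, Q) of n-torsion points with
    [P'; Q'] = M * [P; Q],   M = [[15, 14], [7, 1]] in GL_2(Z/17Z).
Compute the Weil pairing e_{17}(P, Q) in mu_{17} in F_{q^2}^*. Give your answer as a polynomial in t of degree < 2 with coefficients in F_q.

e_{17}(aP+bQ,cP+dQ) = e_{17}(P,Q)^(ad-bc); with (a,b,c,d)=(15,14,7,1) this gives the det-17 law.
15*1 - 14*7 = -83; reduced mod 17: det = 2, inverse 9.
Build f_{17,P'} and f_{17,Q'} via the 5-bit ladder of 17=10001_2; evaluate at shifted divisors; quotient in F_{12696712617971^2}.
e_{17}(P',Q') = 9574871704129 + 5923036463988*t.
e_{17}(P,Q) = (9574871704129 + 5923036463988*t)^{9} = 191018834668 + 7465710382758*t.

191018834668 + 7465710382758*t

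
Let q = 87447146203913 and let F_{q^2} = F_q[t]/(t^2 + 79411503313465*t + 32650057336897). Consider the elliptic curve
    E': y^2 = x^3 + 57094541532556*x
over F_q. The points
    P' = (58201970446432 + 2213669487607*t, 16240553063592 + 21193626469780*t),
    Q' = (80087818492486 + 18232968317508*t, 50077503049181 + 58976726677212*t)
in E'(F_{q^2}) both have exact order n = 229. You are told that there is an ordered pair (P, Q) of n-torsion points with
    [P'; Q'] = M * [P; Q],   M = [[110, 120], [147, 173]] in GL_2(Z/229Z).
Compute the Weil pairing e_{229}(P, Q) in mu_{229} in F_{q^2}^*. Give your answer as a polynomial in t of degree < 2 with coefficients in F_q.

40799415895357 + 8405512991946*t

e_{229}(aP+bQ,cP+dQ) = e_{229}(P,Q)^(ad-bc); with (a,b,c,d)=(110,120,147,173) this gives the det-229 law.
Hence e(P,Q) = e(P',Q')^{43} where 43 = 16^{-1} mod 229.
Run Miller on y^2=x^3+57094541532556*x over F_{87447146203913}: ladder 11100101 (8 bits); e = f_P(D_Q)/f_Q(D_P).
f_P(D_Q)/f_Q(D_P) = 41952477240415 + 46956770809857*t.
Finally e_{229}(P,Q) = 40799415895357 + 8405512991946*t.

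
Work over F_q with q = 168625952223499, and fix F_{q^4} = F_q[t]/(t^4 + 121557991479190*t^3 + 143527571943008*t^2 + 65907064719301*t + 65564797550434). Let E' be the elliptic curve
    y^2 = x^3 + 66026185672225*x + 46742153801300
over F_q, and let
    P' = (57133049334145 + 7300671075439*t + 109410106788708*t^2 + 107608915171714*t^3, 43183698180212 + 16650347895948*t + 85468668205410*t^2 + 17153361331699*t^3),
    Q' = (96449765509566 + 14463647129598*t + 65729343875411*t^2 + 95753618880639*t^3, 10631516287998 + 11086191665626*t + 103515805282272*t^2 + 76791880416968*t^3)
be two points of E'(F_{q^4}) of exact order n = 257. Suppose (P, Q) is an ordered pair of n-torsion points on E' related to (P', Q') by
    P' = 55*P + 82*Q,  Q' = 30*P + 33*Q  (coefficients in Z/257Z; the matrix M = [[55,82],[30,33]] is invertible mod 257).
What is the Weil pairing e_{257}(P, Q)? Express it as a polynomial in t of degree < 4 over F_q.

e_{257} is bilinear + alternating on E[257], so e_{257}(55*P + 82*Q, 30*P + 33*Q) = e_{257}(P,Q)^(55*33-82*30).
det(M) mod 257 = 126; its inverse in (Z/257)^* is 51 (check: 126*51 mod 257 = 1).
n = 257 = (100000001)_2 (9 bits, wt 2); accumulate f_{257,P'}(Q'+S)/f_{257,P'}(S) along the 8-step ladder.
The quotient is 23400091100342 + 83587305736605*t + 164786922987872*t^2 + 84421327997978*t^3.
Hence e(P,Q) = 132504685136508 + 127897920283076*t + 65193610717036*t^2 + 96223128662327*t^3 in F_{168625952223499^4}^*.

132504685136508 + 127897920283076*t + 65193610717036*t^2 + 96223128662327*t^3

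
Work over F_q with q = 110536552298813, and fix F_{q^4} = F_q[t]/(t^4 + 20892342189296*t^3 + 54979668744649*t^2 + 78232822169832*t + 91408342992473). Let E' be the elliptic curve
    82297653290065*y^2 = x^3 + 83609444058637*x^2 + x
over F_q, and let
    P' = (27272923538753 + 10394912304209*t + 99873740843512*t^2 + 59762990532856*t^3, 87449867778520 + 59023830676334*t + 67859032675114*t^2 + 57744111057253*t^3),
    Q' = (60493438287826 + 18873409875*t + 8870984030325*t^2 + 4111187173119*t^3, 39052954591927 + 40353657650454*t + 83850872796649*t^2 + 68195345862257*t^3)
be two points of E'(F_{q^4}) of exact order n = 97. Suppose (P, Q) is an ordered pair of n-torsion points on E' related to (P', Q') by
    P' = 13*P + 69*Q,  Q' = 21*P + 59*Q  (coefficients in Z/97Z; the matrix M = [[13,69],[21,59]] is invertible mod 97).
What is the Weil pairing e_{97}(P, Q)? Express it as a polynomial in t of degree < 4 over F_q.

Under M = [[13,69],[21,59]] in GL_2(Z/97), e_{97}(P',Q') = e_{97}(P,Q)^(13*59-69*21 mod 97).
13*59 - 69*21 = -682; reduced mod 97: det = 94, inverse 32.
Set x_W=23194800707731*u+87800397436464, y_W=23194800707731*v; then E': y_W^2=x_W^3+42644497029509*x_W+101995302205374.
Run Miller on y^2=x^3+42644497029509*x+101995302205374 over F_{110536552298813}: ladder 1100001 (7 bits); e = f_P(D_Q)/f_Q(D_P).
f_P(D_Q)/f_Q(D_P) = 36460297347519 + 93162684059896*t + 39303219019826*t^2 + 29699990308485*t^3.
Finally e_{97}(P,Q) = 14159308330266 + 57085601786694*t + 20329077297210*t^2 + 6440357319106*t^3.

14159308330266 + 57085601786694*t + 20329077297210*t^2 + 6440357319106*t^3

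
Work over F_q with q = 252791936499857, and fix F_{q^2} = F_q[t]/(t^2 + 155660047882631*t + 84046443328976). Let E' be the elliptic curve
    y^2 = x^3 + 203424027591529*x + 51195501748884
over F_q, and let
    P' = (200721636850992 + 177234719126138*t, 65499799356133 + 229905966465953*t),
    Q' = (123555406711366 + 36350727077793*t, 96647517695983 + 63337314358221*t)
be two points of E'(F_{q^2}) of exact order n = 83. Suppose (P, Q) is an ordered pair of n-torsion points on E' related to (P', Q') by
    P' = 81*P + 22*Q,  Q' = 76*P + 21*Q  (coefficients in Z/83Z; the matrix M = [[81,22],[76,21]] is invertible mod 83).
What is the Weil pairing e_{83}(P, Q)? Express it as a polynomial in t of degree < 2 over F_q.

220502077331617 + 87162036343834*t

Since e_{83}(P,P)=e_{83}(Q,Q)=1 and e_{83}(Q,P)=e_{83}(P,Q)^{-1}, expanding e_{83}(81*P + 22*Q,76*P + 21*Q) leaves e(P,Q)^det(M).
Inverting 29 mod 83: 63. Thus e_{83}(P,Q) = e(P',Q')^{63}.
Miller loop for e_{83} over F_{252791936499857^2}: bits of 83 = 1010011; 6 double steps + 3 add steps, l/v at each.
Result: e(P',Q') = 246462792948243 + 206660666711103*t.
e_{83}(P,Q) = (246462792948243 + 206660666711103*t)^{63} = 220502077331617 + 87162036343834*t.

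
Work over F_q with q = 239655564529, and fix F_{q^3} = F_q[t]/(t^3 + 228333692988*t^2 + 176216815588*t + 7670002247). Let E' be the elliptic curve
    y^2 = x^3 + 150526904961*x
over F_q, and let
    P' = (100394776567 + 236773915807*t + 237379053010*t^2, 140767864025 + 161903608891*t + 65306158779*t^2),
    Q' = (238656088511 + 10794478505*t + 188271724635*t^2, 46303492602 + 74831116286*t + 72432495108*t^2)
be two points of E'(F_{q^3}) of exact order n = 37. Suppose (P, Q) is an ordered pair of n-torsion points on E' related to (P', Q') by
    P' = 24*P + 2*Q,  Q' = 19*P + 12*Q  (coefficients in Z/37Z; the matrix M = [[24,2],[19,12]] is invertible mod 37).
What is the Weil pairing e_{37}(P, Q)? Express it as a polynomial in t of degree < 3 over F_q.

Alternating bilinearity on E[37] (values in mu_{37} in F_{239655564529^3}) gives e(P',Q') = e(P,Q)^det(M).
24*12 - 2*19 = 250; reduced mod 37: det = 28, inverse 4.
Miller loop for e_{37} over F_{239655564529^3}: bits of 37 = 100101; 5 double steps + 2 add steps, l/v at each.
The quotient is 165731295336 + 41221472521*t + 68182706243*t^2.
Thus e_{37}(P,Q) = 124393050817 + 161732335834*t + 96547277363*t^2.

124393050817 + 161732335834*t + 96547277363*t^2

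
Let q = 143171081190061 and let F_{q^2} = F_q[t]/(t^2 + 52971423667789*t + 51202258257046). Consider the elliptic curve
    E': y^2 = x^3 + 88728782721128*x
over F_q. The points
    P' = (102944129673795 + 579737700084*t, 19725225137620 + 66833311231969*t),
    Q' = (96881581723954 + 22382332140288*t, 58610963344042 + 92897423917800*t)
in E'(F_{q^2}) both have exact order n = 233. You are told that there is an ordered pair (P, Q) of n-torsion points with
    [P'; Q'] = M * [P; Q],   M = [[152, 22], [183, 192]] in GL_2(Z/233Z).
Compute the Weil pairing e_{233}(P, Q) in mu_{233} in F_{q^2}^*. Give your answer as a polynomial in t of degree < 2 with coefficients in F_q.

38110623274778 + 21401451154245*t

e_{233} is bilinear + alternating on E[233], so e_{233}(152*P + 22*Q, 183*P + 192*Q) = e_{233}(P,Q)^(152*192-22*183).
Hence e(P,Q) = e(P',Q')^{194} where 194 = 227^{-1} mod 233.
Miller loop for e_{233} over F_{143171081190061^2}: bits of 233 = 11101001; 7 double steps + 4 add steps, l/v at each.
So e_{233}(P',Q') = 16827756631297 + 16670592147332*t.
e_{233}(P,Q) = (16827756631297 + 16670592147332*t)^{194} = 38110623274778 + 21401451154245*t.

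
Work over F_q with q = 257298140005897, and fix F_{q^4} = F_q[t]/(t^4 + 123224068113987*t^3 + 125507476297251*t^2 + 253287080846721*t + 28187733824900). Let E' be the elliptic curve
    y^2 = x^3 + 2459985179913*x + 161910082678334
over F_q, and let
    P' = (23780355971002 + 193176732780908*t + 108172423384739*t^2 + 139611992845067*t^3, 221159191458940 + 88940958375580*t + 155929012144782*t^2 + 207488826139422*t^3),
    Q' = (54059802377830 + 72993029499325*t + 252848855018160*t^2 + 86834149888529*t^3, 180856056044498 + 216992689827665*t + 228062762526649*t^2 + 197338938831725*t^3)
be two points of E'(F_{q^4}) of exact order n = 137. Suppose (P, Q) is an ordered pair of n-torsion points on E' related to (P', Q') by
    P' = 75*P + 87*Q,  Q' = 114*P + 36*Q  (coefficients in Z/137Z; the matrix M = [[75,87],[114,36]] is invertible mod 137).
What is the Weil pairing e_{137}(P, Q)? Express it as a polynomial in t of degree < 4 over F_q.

94954632686813 + 80895107274666*t + 205602615769984*t^2 + 158665200910290*t^3

Alternating bilinearity on E[137] (values in mu_{137} in F_{257298140005897^4}) gives e(P',Q') = e(P,Q)^det(M).
det(M) mod 137 = 43; its inverse in (Z/137)^* is 51 (check: 43*51 mod 137 = 1).
Double-and-add over 10001001: 8-1 doublings, 3-1 additions; each step l_{T,T}/v_{2T} or l_{T,P'}/v at Q'+S for random S.
Miller gives e_{137}(P',Q') = 55303715085558 + 52172071518855*t + 87493164292870*t^2 + 226436631629478*t^3 in F_{257298140005897^4}.
e_{137}(P,Q) = (55303715085558 + 52172071518855*t + 87493164292870*t^2 + 226436631629478*t^3)^{51} = 94954632686813 + 80895107274666*t + 205602615769984*t^2 + 158665200910290*t^3.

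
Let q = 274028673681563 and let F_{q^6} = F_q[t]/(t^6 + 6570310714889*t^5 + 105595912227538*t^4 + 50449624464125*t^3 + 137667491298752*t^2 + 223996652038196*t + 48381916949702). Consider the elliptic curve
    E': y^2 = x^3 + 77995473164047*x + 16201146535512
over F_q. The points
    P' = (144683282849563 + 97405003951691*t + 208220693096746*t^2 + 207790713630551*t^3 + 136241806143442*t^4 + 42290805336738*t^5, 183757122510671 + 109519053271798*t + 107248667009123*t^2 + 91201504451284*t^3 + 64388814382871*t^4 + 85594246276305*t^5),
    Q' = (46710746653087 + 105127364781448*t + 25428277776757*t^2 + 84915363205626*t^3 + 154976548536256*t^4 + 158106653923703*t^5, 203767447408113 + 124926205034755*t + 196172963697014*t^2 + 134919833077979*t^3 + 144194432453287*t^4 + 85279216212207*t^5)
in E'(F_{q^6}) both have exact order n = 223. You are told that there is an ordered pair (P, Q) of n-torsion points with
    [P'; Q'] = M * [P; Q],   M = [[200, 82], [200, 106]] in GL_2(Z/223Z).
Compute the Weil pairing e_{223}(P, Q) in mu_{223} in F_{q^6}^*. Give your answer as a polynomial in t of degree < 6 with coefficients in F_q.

Alternating bilinearity on E[223] (values in mu_{223} in F_{274028673681563^6}) gives e(P',Q') = e(P,Q)^det(M).
det M = 200*106 - 82*200 = 4800 = 117 (mod 223); 117^{-1} = 61 (mod 223).
8-bit Miller (11011111) on E'/F_{274028673681563} with a'=77995473164047, b'=16201146535512: accumulate tangent/chord ratios at Q'+S and P'+S'.
f_P(D_Q)/f_Q(D_P) = 272067905328289 + 271125113631100*t + 9579131290858*t^2 + 171141786265856*t^3 + 224961841193532*t^4 + 3474023703027*t^5.
Finally e_{223}(P,Q) = 272938133831182 + 136760233958280*t + 57254409983299*t^2 + 20263388809292*t^3 + 152014037199466*t^4 + 75908419180129*t^5.

272938133831182 + 136760233958280*t + 57254409983299*t^2 + 20263388809292*t^3 + 152014037199466*t^4 + 75908419180129*t^5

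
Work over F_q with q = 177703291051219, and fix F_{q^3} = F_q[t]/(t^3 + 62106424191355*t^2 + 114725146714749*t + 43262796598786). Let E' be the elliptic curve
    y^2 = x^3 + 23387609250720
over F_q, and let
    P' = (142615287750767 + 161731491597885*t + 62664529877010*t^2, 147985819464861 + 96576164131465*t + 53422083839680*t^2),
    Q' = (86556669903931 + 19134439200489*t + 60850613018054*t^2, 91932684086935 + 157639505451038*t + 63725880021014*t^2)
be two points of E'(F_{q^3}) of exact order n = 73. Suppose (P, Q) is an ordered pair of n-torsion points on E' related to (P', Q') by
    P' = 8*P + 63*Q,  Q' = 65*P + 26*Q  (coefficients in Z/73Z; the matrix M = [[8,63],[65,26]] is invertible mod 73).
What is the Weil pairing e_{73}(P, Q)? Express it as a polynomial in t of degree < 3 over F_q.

128285511302216 + 46409180569001*t + 123117255332802*t^2

e_{73}(aP+bQ,cP+dQ) = e_{73}(P,Q)^(ad-bc); with (a,b,c,d)=(8,63,65,26) this gives the det-73 law.
det M = 8*26 - 63*65 = -3887 = 55 (mod 73); 55^{-1} = 4 (mod 73).
7-bit Miller (1001001) on E'/F_{177703291051219} with a'=0, b'=23387609250720: accumulate tangent/chord ratios at Q'+S and P'+S'.
e_{73}(P',Q') = 162410934924888 + 11996432916930*t + 177438697602184*t^2.
Raise to 4: e(P,Q) = 128285511302216 + 46409180569001*t + 123117255332802*t^2 in mu_{73}.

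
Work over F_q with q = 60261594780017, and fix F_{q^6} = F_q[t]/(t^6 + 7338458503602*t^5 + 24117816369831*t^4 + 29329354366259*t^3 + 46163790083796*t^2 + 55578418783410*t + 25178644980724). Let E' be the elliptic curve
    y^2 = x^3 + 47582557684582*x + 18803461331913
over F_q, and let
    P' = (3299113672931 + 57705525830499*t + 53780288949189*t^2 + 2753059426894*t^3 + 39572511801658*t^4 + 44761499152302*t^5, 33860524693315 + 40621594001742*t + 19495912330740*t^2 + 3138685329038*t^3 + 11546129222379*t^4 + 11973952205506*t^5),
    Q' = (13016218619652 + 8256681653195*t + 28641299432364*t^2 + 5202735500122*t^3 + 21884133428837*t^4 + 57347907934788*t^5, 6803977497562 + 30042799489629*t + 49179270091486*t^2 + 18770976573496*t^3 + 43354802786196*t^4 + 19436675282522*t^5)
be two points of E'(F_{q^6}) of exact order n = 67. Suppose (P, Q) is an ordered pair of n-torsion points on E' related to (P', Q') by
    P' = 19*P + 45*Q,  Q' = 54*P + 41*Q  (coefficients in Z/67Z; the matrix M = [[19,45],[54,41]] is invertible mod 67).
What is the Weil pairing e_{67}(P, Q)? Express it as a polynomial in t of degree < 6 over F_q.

The 67-Weil pairing on E[67] over F_{60261594780017} is alternating-bilinear: e_{67}(P',Q') = e_{67}(P,Q)^det(M).
So e_{67}(P,Q) = e_{67}(P',Q')^{14}, since 24*14 = 1 mod 67.
n = 67 = (1000011)_2 (7 bits, wt 3); accumulate f_{67,P'}(Q'+S)/f_{67,P'}(S) along the 6-step ladder.
Miller gives e_{67}(P',Q') = 47664480720845 + 23326583139188*t + 10115495137407*t^2 + 1094243306855*t^3 + 4488488858002*t^4 + 26197686779098*t^5 in F_{60261594780017^6}.
(47664480720845 + 23326583139188*t + 10115495137407*t^2 + 1094243306855*t^3 + 4488488858002*t^4 + 26197686779098*t^5)^{14} mod (60261594780017,f) = 45722179774985 + 59493622772236*t + 47546672541988*t^2 + 7112578269065*t^3 + 50967887941569*t^4 + 5812070254743*t^5.

45722179774985 + 59493622772236*t + 47546672541988*t^2 + 7112578269065*t^3 + 50967887941569*t^4 + 5812070254743*t^5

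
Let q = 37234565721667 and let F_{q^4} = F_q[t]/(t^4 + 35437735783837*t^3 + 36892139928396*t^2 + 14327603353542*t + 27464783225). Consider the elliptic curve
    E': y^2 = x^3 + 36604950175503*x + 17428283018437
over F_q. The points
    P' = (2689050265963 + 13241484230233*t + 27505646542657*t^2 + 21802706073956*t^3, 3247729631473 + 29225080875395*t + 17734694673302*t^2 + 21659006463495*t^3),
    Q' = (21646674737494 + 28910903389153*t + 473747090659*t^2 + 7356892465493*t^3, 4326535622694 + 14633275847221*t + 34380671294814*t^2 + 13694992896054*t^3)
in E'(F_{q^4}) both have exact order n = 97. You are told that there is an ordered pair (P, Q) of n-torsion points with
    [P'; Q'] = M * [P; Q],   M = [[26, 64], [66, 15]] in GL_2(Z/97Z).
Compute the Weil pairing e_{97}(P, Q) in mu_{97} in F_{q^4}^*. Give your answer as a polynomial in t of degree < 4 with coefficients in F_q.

6647162793401 + 36103632709885*t + 18653591407894*t^2 + 9123271873945*t^3

e_{97}(aP+bQ,cP+dQ) = e_{97}(P,Q)^(ad-bc); with (a,b,c,d)=(26,64,66,15) this gives the det-97 law.
So e_{97}(P,Q) = e_{97}(P',Q')^{19}, since 46*19 = 1 mod 97.
7-bit Miller (1100001) on E'/F_{37234565721667} with a'=36604950175503, b'=17428283018437: accumulate tangent/chord ratios at Q'+S and P'+S'.
e_{97}(P',Q') = 33321043595694 + 19267098948513*t + 30456879615116*t^2 + 32228492841119*t^3.
Hence e(P,Q) = 6647162793401 + 36103632709885*t + 18653591407894*t^2 + 9123271873945*t^3 in F_{37234565721667^4}^*.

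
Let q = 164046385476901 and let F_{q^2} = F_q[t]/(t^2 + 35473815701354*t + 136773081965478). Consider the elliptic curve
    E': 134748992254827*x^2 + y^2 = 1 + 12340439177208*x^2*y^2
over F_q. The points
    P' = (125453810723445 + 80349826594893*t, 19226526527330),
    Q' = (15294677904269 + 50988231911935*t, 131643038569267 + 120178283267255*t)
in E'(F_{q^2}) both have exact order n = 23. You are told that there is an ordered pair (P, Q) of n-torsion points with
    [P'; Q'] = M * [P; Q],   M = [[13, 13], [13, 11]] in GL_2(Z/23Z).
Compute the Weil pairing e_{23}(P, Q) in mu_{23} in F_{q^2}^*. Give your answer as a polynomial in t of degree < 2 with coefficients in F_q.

116485015067872 + 158914804915174*t

Alternating bilinearity on E[23] (values in mu_{23} in F_{164046385476901^2}) gives e(P',Q') = e(P,Q)^det(M).
Hence e(P,Q) = e(P',Q')^{15} where 15 = 20^{-1} mod 23.
Map (x,y)_Ed via u=(1+y)/(1-y), v=(1+y)/((1-y)x) to Montgomery A=10570146496854,B=10125754933331; then to (a',b')=(152479019012417,135872909315720).
Miller loop for e_{23} over F_{164046385476901^2}: bits of 23 = 10111; 4 double steps + 3 add steps, l/v at each.
Result: e(P',Q') = 83226280045187 + 101979433763475*t.
e_{23}(P,Q) = (83226280045187 + 101979433763475*t)^{15} = 116485015067872 + 158914804915174*t.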